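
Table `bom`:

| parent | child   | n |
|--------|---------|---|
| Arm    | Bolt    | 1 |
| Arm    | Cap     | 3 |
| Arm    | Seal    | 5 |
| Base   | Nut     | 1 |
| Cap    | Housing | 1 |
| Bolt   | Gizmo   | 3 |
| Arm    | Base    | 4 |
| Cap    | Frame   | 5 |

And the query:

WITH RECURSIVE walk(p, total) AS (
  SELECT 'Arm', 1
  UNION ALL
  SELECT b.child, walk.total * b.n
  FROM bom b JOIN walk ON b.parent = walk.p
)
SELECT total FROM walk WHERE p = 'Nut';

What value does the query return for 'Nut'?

Base: (Arm, total=1).
Iteration 1: components of {Arm} -> Base = 1*4 = 4, Bolt = 1*1 = 1, Cap = 1*3 = 3, Seal = 1*5 = 5.
Iteration 2: components of {Base,Bolt,Cap,Seal} -> Frame = 3*5 = 15, Gizmo = 1*3 = 3, Housing = 3*1 = 3, Nut = 4*1 = 4.
Iteration 3: no further components; recursion stops.

4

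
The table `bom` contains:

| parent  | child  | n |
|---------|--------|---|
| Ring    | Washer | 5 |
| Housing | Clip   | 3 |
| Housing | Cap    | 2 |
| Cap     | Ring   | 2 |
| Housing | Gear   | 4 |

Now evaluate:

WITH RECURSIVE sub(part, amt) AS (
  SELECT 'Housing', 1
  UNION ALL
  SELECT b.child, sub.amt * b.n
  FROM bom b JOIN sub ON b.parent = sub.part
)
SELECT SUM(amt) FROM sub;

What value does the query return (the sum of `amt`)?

34

Base: (Housing, amt=1).
Iteration 1: components of {Housing} -> Cap = 1*2 = 2, Clip = 1*3 = 3, Gear = 1*4 = 4.
Iteration 2: components of {Cap,Clip,Gear} -> Ring = 2*2 = 4.
Iteration 3: components of {Ring} -> Washer = 4*5 = 20.
Iteration 4: no further components; recursion stops.
SUM(amt) = 1 + 2 + 3 + 4 + 4 + 20 = 34.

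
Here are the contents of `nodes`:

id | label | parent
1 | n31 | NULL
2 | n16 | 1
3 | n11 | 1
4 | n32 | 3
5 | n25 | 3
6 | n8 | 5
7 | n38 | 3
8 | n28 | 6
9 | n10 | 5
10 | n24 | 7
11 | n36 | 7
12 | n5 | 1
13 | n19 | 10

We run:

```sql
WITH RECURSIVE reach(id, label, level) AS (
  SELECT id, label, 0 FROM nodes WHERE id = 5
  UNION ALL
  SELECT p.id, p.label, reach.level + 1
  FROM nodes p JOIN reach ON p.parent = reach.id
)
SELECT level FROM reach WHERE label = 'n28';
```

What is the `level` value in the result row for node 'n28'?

2

Base: id=5 (n25) at level 0.
Iteration 1: rows with parent in {5} -> n8 (id 6, level 1), n10 (id 9, level 1).
Iteration 2: rows with parent in {6,9} -> n28 (id 8, level 2).
Iteration 3: no rows with parent in {8}; recursion stops.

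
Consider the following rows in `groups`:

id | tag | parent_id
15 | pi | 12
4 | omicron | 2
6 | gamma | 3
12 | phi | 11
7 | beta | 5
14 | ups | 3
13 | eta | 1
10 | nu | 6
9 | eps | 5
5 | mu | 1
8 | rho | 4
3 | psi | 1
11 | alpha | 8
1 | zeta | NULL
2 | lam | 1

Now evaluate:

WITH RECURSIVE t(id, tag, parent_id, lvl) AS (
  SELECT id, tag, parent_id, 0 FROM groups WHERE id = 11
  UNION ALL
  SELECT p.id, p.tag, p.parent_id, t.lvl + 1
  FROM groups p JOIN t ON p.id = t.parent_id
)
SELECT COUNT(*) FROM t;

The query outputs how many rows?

Base: id=11 (alpha), parent_id=8, lvl 0.
Iteration 1: join on id=8 -> rho (id 8, parent_id=4, lvl 1).
Iteration 2: join on id=4 -> omicron (id 4, parent_id=2, lvl 2).
Iteration 3: join on id=2 -> lam (id 2, parent_id=1, lvl 3).
Iteration 4: join on id=1 -> zeta (id 1, parent_id=NULL, lvl 4).
Iteration 5: parent_id is NULL; no match; recursion stops.
Total rows emitted: 5.

5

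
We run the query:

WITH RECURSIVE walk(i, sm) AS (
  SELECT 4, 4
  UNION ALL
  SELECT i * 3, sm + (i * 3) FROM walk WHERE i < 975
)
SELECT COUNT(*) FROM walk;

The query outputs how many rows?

7

Base: i=4, sm=4.
Iteration 1: 4 < 975 holds -> i = 4 * 3 = 12, sm = 4 + 12 = 16.
Iteration 2: 12 < 975 holds -> i = 12 * 3 = 36, sm = 16 + 36 = 52.
Iteration 3: 36 < 975 holds -> i = 36 * 3 = 108, sm = 52 + 108 = 160.
Iteration 4: 108 < 975 holds -> i = 108 * 3 = 324, sm = 160 + 324 = 484.
Iteration 5: 324 < 975 holds -> i = 324 * 3 = 972, sm = 484 + 972 = 1456.
Iteration 6: 972 < 975 holds -> i = 972 * 3 = 2916, sm = 1456 + 2916 = 4372.
Iteration 7: 2916 < 975 fails; recursion stops.
Total rows emitted: 7.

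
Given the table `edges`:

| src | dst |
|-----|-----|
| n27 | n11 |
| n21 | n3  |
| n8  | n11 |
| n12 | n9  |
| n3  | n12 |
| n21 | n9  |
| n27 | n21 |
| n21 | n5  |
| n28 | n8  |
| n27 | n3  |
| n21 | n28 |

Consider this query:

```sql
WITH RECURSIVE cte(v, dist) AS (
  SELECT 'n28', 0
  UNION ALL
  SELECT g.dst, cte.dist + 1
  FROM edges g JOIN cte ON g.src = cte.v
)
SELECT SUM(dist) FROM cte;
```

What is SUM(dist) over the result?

Base: (n28, dist=0).
Iteration 1: edges from {n28} -> (n8, dist=1).
Iteration 2: edges from {n8} -> (n11, dist=2).
Iteration 3: no outgoing edges from {n11}; recursion stops.
SUM(dist) = 0 + 1 + 2 = 3.

3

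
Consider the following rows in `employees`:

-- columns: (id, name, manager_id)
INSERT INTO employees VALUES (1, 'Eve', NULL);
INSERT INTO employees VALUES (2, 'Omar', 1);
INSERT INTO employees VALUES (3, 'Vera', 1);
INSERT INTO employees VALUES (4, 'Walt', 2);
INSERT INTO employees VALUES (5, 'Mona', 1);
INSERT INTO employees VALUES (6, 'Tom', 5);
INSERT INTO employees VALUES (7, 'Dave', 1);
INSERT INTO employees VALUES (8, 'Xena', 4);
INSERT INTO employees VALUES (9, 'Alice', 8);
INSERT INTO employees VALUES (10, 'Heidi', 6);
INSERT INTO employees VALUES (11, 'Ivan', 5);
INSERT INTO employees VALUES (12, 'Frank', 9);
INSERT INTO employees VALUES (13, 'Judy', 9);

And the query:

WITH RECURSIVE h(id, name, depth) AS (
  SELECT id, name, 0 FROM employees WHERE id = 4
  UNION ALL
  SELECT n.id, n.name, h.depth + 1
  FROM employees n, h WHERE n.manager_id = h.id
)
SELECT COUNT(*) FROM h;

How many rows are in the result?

5

Base: id=4 (Walt) at depth 0.
Iteration 1: rows with manager_id in {4} -> Xena (id 8, depth 1).
Iteration 2: rows with manager_id in {8} -> Alice (id 9, depth 2).
Iteration 3: rows with manager_id in {9} -> Frank (id 12, depth 3), Judy (id 13, depth 3).
Iteration 4: no rows with manager_id in {12,13}; recursion stops.
Total rows emitted: 5.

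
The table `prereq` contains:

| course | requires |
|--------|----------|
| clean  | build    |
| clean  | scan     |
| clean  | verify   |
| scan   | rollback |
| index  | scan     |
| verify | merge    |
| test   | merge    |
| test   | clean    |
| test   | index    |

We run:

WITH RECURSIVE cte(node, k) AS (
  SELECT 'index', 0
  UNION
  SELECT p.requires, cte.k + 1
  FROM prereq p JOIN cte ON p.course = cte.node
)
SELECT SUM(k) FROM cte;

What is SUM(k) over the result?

3

Base: (index, k=0).
Iteration 1: edges from {index} -> (scan, k=1).
Iteration 2: edges from {scan} -> (rollback, k=2).
Iteration 3: no outgoing edges from {rollback}; recursion stops.
SUM(k) = 0 + 1 + 2 = 3.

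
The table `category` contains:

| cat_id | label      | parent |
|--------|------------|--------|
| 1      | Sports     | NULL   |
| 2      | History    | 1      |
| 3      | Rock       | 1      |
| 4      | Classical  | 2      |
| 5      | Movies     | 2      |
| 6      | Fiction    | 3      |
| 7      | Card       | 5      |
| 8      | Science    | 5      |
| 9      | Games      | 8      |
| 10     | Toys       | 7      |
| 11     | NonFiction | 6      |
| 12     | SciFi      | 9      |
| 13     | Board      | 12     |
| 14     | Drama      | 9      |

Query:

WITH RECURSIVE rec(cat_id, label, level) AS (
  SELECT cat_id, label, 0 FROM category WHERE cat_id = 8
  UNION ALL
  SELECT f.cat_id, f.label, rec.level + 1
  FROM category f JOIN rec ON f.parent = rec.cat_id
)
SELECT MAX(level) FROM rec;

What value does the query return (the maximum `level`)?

Base: cat_id=8 (Science) at level 0.
Iteration 1: rows with parent in {8} -> Games (id 9, level 1).
Iteration 2: rows with parent in {9} -> SciFi (id 12, level 2), Drama (id 14, level 2).
Iteration 3: rows with parent in {12,14} -> Board (id 13, level 3).
Iteration 4: no rows with parent in {13}; recursion stops.
level values: 0, 1, 2, 2, 3; the maximum is 3.

3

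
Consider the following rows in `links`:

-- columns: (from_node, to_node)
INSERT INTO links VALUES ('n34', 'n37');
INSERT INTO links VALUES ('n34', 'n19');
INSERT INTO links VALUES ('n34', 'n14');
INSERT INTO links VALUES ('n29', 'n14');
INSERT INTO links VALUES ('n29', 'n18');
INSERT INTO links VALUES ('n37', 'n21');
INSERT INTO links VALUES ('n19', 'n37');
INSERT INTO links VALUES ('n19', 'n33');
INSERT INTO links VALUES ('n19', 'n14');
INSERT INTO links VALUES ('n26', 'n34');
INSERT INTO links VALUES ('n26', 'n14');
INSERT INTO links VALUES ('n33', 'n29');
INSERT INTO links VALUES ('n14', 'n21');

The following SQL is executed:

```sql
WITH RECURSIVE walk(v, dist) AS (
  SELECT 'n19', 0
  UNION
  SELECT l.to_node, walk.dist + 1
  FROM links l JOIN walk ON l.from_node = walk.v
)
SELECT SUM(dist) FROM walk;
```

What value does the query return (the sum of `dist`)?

17

Base: (n19, dist=0).
Iteration 1: edges from {n19} -> (n14, dist=1), (n33, dist=1), (n37, dist=1).
Iteration 2: edges from {n14,n33,n37} -> (n21, dist=2), (n29, dist=2). [UNION drops 1 duplicate row(s)]
Iteration 3: edges from {n21,n29} -> (n14, dist=3), (n18, dist=3).
Iteration 4: edges from {n14,n18} -> (n21, dist=4).
Iteration 5: no outgoing edges from {n21}; recursion stops.
SUM(dist) = 0 + 1 + 1 + 1 + 2 + 2 + 3 + 3 + 4 = 17.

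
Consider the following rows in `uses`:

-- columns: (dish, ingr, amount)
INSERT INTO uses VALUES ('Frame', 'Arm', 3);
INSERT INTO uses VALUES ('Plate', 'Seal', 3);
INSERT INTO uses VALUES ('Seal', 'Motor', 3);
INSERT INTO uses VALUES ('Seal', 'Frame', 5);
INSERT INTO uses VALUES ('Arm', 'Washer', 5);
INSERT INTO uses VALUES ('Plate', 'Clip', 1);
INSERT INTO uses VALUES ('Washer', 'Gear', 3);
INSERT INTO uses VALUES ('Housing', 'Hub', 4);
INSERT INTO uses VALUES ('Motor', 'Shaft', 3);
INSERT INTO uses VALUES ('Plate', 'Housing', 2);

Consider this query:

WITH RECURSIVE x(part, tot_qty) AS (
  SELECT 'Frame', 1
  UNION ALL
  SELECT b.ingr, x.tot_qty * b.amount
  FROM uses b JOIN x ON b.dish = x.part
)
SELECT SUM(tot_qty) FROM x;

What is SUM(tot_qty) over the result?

64

Base: (Frame, tot_qty=1).
Iteration 1: components of {Frame} -> Arm = 1*3 = 3.
Iteration 2: components of {Arm} -> Washer = 3*5 = 15.
Iteration 3: components of {Washer} -> Gear = 15*3 = 45.
Iteration 4: no further components; recursion stops.
SUM(tot_qty) = 1 + 3 + 15 + 45 = 64.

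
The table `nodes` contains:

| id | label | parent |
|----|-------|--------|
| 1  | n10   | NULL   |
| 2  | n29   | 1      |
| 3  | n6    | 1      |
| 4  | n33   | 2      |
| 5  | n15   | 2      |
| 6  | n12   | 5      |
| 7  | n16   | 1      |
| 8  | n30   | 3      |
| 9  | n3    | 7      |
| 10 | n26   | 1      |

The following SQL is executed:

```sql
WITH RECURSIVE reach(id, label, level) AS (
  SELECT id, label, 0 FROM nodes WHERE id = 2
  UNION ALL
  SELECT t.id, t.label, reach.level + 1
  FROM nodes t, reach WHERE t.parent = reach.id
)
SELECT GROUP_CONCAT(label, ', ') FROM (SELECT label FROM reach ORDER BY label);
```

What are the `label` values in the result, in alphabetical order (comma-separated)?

n12, n15, n29, n33

Base: id=2 (n29) at level 0.
Iteration 1: rows with parent in {2} -> n33 (id 4, level 1), n15 (id 5, level 1).
Iteration 2: rows with parent in {4,5} -> n12 (id 6, level 2).
Iteration 3: no rows with parent in {6}; recursion stops.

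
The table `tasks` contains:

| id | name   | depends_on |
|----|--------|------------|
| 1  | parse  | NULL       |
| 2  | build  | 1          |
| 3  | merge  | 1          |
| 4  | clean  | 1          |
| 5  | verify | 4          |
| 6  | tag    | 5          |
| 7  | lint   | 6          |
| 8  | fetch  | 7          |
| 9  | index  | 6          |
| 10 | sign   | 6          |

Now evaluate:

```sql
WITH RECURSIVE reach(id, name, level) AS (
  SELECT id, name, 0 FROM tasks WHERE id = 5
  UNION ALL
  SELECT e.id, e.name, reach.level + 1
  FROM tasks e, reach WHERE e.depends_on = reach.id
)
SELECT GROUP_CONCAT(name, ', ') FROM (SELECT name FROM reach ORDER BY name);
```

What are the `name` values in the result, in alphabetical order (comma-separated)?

fetch, index, lint, sign, tag, verify

Base: id=5 (verify) at level 0.
Iteration 1: rows with depends_on in {5} -> tag (id 6, level 1).
Iteration 2: rows with depends_on in {6} -> lint (id 7, level 2), index (id 9, level 2), sign (id 10, level 2).
Iteration 3: rows with depends_on in {7,9,10} -> fetch (id 8, level 3).
Iteration 4: no rows with depends_on in {8}; recursion stops.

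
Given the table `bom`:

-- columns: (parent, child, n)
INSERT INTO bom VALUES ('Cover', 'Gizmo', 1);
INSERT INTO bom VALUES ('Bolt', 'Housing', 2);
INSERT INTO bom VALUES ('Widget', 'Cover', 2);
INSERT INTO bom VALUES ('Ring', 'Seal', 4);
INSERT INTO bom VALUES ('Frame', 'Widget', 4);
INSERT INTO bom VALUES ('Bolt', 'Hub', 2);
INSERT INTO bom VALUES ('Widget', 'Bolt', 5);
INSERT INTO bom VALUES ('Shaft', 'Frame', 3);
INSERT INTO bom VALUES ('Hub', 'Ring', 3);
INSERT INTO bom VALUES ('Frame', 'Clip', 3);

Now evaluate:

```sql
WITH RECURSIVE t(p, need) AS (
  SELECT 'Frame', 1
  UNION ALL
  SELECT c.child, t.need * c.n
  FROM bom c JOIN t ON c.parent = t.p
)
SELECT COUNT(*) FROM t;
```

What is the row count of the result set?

10

Base: (Frame, need=1).
Iteration 1: components of {Frame} -> Clip = 1*3 = 3, Widget = 1*4 = 4.
Iteration 2: components of {Clip,Widget} -> Bolt = 4*5 = 20, Cover = 4*2 = 8.
Iteration 3: components of {Bolt,Cover} -> Gizmo = 8*1 = 8, Housing = 20*2 = 40, Hub = 20*2 = 40.
Iteration 4: components of {Gizmo,Housing,Hub} -> Ring = 40*3 = 120.
Iteration 5: components of {Ring} -> Seal = 120*4 = 480.
Iteration 6: no further components; recursion stops.
Total rows emitted: 10.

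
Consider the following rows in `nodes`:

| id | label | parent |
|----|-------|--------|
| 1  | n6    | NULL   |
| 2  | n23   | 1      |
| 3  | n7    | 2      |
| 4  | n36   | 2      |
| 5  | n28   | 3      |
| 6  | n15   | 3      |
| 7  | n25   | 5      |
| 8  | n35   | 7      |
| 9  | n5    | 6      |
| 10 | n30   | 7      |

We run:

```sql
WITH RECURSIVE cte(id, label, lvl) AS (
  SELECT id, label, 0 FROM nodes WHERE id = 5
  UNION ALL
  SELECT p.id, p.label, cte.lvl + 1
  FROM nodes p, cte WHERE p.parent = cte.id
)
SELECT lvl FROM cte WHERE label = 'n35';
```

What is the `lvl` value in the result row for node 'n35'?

2

Base: id=5 (n28) at lvl 0.
Iteration 1: rows with parent in {5} -> n25 (id 7, lvl 1).
Iteration 2: rows with parent in {7} -> n35 (id 8, lvl 2), n30 (id 10, lvl 2).
Iteration 3: no rows with parent in {8,10}; recursion stops.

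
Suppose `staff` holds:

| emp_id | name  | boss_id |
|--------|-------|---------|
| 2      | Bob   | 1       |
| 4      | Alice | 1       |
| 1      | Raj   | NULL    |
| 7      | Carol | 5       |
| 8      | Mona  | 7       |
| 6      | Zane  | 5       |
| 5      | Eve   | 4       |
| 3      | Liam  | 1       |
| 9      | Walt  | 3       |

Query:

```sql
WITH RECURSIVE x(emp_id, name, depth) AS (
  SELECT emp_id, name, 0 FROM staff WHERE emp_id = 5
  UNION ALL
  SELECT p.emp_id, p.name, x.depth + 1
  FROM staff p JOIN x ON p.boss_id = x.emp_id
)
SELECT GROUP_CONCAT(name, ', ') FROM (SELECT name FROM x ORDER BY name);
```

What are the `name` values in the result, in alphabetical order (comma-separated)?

Base: emp_id=5 (Eve) at depth 0.
Iteration 1: rows with boss_id in {5} -> Zane (id 6, depth 1), Carol (id 7, depth 1).
Iteration 2: rows with boss_id in {6,7} -> Mona (id 8, depth 2).
Iteration 3: no rows with boss_id in {8}; recursion stops.

Carol, Eve, Mona, Zane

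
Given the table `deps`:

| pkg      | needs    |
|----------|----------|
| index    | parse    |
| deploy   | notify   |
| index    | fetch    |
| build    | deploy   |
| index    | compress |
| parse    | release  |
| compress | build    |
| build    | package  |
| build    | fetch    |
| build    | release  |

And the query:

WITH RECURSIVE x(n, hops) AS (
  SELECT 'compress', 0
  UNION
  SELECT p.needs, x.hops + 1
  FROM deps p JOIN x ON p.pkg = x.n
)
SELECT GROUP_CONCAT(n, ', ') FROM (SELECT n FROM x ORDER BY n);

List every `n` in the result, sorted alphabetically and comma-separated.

build, compress, deploy, fetch, notify, package, release

Base: (compress, hops=0).
Iteration 1: edges from {compress} -> (build, hops=1).
Iteration 2: edges from {build} -> (deploy, hops=2), (fetch, hops=2), (package, hops=2), (release, hops=2).
Iteration 3: edges from {deploy,fetch,package,release} -> (notify, hops=3).
Iteration 4: no outgoing edges from {notify}; recursion stops.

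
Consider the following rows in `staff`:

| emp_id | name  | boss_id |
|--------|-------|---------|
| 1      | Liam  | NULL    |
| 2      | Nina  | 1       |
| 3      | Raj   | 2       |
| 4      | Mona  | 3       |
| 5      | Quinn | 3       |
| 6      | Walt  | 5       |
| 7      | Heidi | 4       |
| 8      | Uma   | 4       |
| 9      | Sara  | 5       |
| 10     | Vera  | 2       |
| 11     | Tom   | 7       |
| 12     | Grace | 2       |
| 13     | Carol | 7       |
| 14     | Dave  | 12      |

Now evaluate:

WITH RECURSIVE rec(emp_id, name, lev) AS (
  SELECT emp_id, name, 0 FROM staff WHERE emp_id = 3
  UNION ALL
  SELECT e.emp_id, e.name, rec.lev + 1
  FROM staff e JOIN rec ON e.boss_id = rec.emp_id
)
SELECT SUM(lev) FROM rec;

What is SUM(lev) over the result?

Base: emp_id=3 (Raj) at lev 0.
Iteration 1: rows with boss_id in {3} -> Mona (id 4, lev 1), Quinn (id 5, lev 1).
Iteration 2: rows with boss_id in {4,5} -> Walt (id 6, lev 2), Heidi (id 7, lev 2), Uma (id 8, lev 2), Sara (id 9, lev 2).
Iteration 3: rows with boss_id in {6,7,8,9} -> Tom (id 11, lev 3), Carol (id 13, lev 3).
Iteration 4: no rows with boss_id in {11,13}; recursion stops.
SUM(lev) = 0 + 1 + 1 + 2 + 2 + 2 + 2 + 3 + 3 = 16.

16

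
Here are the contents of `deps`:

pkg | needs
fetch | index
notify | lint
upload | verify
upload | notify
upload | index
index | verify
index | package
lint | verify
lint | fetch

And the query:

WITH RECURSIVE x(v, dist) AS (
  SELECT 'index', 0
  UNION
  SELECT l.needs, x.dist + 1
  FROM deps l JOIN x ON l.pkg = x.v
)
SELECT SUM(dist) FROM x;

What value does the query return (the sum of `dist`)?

Base: (index, dist=0).
Iteration 1: edges from {index} -> (package, dist=1), (verify, dist=1).
Iteration 2: no outgoing edges from {package,verify}; recursion stops.
SUM(dist) = 0 + 1 + 1 = 2.

2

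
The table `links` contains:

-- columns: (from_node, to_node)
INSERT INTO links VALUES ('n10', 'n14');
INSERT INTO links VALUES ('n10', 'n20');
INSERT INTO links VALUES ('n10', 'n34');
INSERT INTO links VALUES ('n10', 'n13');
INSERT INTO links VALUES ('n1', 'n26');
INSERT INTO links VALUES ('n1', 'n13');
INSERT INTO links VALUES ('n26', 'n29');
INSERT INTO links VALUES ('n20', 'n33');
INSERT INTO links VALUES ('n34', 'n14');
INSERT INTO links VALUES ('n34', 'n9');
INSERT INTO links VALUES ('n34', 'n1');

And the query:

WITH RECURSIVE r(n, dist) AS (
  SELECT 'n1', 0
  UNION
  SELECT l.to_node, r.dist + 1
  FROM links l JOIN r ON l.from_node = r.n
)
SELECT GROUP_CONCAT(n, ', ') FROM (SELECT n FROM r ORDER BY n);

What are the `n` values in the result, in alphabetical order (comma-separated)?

Base: (n1, dist=0).
Iteration 1: edges from {n1} -> (n13, dist=1), (n26, dist=1).
Iteration 2: edges from {n13,n26} -> (n29, dist=2).
Iteration 3: no outgoing edges from {n29}; recursion stops.

n1, n13, n26, n29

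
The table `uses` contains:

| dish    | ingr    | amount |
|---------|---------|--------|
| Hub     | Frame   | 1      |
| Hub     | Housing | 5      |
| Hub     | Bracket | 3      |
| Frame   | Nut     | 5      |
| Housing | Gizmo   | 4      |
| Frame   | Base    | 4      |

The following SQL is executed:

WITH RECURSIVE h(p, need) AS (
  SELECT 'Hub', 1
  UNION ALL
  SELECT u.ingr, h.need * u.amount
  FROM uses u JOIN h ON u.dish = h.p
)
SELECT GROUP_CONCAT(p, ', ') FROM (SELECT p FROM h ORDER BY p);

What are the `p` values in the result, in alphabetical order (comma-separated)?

Base, Bracket, Frame, Gizmo, Housing, Hub, Nut

Base: (Hub, need=1).
Iteration 1: components of {Hub} -> Bracket = 1*3 = 3, Frame = 1*1 = 1, Housing = 1*5 = 5.
Iteration 2: components of {Bracket,Frame,Housing} -> Base = 1*4 = 4, Gizmo = 5*4 = 20, Nut = 1*5 = 5.
Iteration 3: no further components; recursion stops.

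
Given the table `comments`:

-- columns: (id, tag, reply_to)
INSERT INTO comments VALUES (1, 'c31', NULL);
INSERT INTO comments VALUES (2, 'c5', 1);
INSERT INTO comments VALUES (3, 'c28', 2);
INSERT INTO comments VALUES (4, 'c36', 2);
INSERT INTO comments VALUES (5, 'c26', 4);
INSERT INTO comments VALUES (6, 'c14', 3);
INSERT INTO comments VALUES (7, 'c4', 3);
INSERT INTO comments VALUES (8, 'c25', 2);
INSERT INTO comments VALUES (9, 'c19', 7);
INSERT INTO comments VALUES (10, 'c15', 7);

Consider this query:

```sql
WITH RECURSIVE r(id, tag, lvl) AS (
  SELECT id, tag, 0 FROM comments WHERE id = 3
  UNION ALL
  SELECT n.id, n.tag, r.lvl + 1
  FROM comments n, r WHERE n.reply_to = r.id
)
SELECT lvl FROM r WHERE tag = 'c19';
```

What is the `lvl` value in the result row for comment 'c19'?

2

Base: id=3 (c28) at lvl 0.
Iteration 1: rows with reply_to in {3} -> c14 (id 6, lvl 1), c4 (id 7, lvl 1).
Iteration 2: rows with reply_to in {6,7} -> c19 (id 9, lvl 2), c15 (id 10, lvl 2).
Iteration 3: no rows with reply_to in {9,10}; recursion stops.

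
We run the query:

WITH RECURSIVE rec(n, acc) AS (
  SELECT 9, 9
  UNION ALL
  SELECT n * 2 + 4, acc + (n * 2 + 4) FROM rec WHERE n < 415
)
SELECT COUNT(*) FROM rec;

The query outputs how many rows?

7

Base: n=9, acc=9.
Iteration 1: 9 < 415 holds -> n = 9 * 2 + 4 = 22, acc = 9 + 22 = 31.
Iteration 2: 22 < 415 holds -> n = 22 * 2 + 4 = 48, acc = 31 + 48 = 79.
Iteration 3: 48 < 415 holds -> n = 48 * 2 + 4 = 100, acc = 79 + 100 = 179.
Iteration 4: 100 < 415 holds -> n = 100 * 2 + 4 = 204, acc = 179 + 204 = 383.
Iteration 5: 204 < 415 holds -> n = 204 * 2 + 4 = 412, acc = 383 + 412 = 795.
Iteration 6: 412 < 415 holds -> n = 412 * 2 + 4 = 828, acc = 795 + 828 = 1623.
Iteration 7: 828 < 415 fails; recursion stops.
Total rows emitted: 7.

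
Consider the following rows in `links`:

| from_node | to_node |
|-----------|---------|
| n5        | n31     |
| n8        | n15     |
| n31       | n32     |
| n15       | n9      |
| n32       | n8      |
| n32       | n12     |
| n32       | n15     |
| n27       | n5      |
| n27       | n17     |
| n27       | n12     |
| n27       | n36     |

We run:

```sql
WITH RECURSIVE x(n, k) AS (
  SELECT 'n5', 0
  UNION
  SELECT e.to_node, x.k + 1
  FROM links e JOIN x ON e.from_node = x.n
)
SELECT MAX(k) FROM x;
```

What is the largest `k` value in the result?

Base: (n5, k=0).
Iteration 1: edges from {n5} -> (n31, k=1).
Iteration 2: edges from {n31} -> (n32, k=2).
Iteration 3: edges from {n32} -> (n12, k=3), (n15, k=3), (n8, k=3).
Iteration 4: edges from {n12,n15,n8} -> (n15, k=4), (n9, k=4).
Iteration 5: edges from {n15,n9} -> (n9, k=5).
Iteration 6: no outgoing edges from {n9}; recursion stops.
k values: 0, 1, 2, 3, 3, 3, 4, 4, 5; the maximum is 5.

5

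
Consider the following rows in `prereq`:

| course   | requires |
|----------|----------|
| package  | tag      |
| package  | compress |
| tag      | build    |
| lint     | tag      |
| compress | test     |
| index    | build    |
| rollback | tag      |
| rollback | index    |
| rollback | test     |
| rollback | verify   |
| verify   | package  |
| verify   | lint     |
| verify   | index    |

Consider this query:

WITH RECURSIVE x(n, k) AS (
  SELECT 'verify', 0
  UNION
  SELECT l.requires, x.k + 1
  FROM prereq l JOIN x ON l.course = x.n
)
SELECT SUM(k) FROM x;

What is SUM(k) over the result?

15

Base: (verify, k=0).
Iteration 1: edges from {verify} -> (index, k=1), (lint, k=1), (package, k=1).
Iteration 2: edges from {index,lint,package} -> (build, k=2), (compress, k=2), (tag, k=2). [UNION drops 1 duplicate row(s)]
Iteration 3: edges from {build,compress,tag} -> (build, k=3), (test, k=3).
Iteration 4: no outgoing edges from {build,test}; recursion stops.
SUM(k) = 0 + 1 + 1 + 1 + 2 + 2 + 2 + 3 + 3 = 15.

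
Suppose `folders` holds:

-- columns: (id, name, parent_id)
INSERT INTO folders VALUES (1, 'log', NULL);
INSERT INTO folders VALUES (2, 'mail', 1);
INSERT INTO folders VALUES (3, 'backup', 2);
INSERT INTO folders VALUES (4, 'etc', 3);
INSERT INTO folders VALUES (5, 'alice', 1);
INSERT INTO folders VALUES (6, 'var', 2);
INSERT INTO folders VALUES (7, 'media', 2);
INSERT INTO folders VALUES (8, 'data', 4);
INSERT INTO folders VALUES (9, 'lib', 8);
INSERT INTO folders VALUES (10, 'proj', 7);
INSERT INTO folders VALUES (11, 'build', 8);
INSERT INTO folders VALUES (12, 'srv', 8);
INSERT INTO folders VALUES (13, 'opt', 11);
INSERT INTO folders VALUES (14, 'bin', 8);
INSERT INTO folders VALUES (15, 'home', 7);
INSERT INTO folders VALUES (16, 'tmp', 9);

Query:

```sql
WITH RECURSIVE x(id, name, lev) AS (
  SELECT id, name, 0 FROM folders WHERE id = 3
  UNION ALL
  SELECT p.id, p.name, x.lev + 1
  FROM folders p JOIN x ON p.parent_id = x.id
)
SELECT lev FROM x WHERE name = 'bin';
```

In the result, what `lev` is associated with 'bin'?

Base: id=3 (backup) at lev 0.
Iteration 1: rows with parent_id in {3} -> etc (id 4, lev 1).
Iteration 2: rows with parent_id in {4} -> data (id 8, lev 2).
Iteration 3: rows with parent_id in {8} -> lib (id 9, lev 3), build (id 11, lev 3), srv (id 12, lev 3), bin (id 14, lev 3).
Iteration 4: rows with parent_id in {9,11,12,14} -> opt (id 13, lev 4), tmp (id 16, lev 4).
Iteration 5: no rows with parent_id in {13,16}; recursion stops.

3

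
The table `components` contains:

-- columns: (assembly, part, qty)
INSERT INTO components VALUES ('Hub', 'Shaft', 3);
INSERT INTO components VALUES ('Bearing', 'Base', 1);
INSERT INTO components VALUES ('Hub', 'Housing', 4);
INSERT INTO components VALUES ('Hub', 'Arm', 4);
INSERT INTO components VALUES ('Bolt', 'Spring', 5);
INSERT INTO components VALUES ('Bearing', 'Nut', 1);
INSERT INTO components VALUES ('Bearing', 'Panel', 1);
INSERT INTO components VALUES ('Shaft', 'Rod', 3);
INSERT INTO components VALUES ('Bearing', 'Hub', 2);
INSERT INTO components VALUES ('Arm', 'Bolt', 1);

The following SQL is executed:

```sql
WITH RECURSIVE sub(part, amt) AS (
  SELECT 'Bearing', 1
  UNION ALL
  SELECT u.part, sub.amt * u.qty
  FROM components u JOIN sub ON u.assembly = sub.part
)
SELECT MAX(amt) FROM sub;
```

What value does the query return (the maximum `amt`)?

Base: (Bearing, amt=1).
Iteration 1: components of {Bearing} -> Base = 1*1 = 1, Hub = 1*2 = 2, Nut = 1*1 = 1, Panel = 1*1 = 1.
Iteration 2: components of {Base,Hub,Nut,Panel} -> Arm = 2*4 = 8, Housing = 2*4 = 8, Shaft = 2*3 = 6.
Iteration 3: components of {Arm,Housing,Shaft} -> Bolt = 8*1 = 8, Rod = 6*3 = 18.
Iteration 4: components of {Bolt,Rod} -> Spring = 8*5 = 40.
Iteration 5: no further components; recursion stops.
amt values: 1, 1, 1, 2, 1, 8, 6, 8, 8, 18, 40; the maximum is 40.

40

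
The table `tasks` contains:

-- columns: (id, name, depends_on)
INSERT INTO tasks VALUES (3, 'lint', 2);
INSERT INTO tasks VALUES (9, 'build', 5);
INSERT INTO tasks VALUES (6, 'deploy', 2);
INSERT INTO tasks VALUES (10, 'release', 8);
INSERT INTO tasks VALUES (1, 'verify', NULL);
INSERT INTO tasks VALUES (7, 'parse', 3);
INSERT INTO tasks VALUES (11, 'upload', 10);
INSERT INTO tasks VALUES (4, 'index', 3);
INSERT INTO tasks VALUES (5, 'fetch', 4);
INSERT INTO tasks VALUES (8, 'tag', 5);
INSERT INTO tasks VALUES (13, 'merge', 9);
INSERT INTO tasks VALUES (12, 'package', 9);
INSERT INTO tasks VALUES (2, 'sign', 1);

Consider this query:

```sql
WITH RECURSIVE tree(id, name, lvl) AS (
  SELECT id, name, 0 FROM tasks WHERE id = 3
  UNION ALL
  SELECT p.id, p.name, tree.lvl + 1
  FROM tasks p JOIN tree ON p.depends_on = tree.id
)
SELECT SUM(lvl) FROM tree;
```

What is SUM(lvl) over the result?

27

Base: id=3 (lint) at lvl 0.
Iteration 1: rows with depends_on in {3} -> index (id 4, lvl 1), parse (id 7, lvl 1).
Iteration 2: rows with depends_on in {4,7} -> fetch (id 5, lvl 2).
Iteration 3: rows with depends_on in {5} -> tag (id 8, lvl 3), build (id 9, lvl 3).
Iteration 4: rows with depends_on in {8,9} -> release (id 10, lvl 4), package (id 12, lvl 4), merge (id 13, lvl 4).
Iteration 5: rows with depends_on in {10,12,13} -> upload (id 11, lvl 5).
Iteration 6: no rows with depends_on in {11}; recursion stops.
SUM(lvl) = 0 + 1 + 1 + 2 + 3 + 3 + 4 + 4 + 4 + 5 = 27.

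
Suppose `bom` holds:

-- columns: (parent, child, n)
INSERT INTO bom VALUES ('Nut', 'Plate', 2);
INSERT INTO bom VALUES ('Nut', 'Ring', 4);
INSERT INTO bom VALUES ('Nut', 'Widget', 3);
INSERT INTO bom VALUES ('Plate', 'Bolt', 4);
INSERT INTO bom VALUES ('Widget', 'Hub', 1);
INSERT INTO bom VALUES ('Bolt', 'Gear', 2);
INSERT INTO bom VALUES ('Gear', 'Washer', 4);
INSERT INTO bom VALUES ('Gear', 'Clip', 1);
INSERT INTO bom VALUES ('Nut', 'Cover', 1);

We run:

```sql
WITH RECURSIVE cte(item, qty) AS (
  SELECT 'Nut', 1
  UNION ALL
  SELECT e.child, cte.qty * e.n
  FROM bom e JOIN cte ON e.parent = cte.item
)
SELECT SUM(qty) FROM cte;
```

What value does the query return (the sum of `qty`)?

118

Base: (Nut, qty=1).
Iteration 1: components of {Nut} -> Cover = 1*1 = 1, Plate = 1*2 = 2, Ring = 1*4 = 4, Widget = 1*3 = 3.
Iteration 2: components of {Cover,Plate,Ring,Widget} -> Bolt = 2*4 = 8, Hub = 3*1 = 3.
Iteration 3: components of {Bolt,Hub} -> Gear = 8*2 = 16.
Iteration 4: components of {Gear} -> Clip = 16*1 = 16, Washer = 16*4 = 64.
Iteration 5: no further components; recursion stops.
SUM(qty) = 1 + 2 + 4 + 3 + 1 + 8 + 3 + 16 + 64 + 16 = 118.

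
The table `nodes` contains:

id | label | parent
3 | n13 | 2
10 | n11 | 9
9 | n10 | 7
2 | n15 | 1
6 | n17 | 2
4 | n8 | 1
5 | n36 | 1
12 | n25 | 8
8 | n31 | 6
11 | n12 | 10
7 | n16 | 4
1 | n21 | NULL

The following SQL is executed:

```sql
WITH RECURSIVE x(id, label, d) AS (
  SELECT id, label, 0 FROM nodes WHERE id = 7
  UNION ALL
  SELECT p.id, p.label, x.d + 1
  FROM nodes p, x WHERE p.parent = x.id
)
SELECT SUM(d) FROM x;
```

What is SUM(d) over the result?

Base: id=7 (n16) at d 0.
Iteration 1: rows with parent in {7} -> n10 (id 9, d 1).
Iteration 2: rows with parent in {9} -> n11 (id 10, d 2).
Iteration 3: rows with parent in {10} -> n12 (id 11, d 3).
Iteration 4: no rows with parent in {11}; recursion stops.
SUM(d) = 0 + 1 + 2 + 3 = 6.

6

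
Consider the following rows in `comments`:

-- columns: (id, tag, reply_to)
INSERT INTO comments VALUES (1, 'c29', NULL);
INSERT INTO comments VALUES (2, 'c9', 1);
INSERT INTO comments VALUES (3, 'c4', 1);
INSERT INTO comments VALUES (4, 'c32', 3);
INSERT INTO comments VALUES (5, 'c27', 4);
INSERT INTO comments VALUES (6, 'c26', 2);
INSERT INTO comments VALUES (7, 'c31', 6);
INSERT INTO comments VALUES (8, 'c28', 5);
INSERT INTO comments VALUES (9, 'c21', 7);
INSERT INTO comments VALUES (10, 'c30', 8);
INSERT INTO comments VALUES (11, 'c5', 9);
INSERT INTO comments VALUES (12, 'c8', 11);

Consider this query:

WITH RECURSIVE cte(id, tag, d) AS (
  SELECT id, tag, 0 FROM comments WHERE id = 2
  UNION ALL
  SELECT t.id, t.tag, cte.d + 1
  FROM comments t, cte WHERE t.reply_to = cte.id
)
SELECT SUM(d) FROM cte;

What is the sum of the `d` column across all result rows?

15

Base: id=2 (c9) at d 0.
Iteration 1: rows with reply_to in {2} -> c26 (id 6, d 1).
Iteration 2: rows with reply_to in {6} -> c31 (id 7, d 2).
Iteration 3: rows with reply_to in {7} -> c21 (id 9, d 3).
Iteration 4: rows with reply_to in {9} -> c5 (id 11, d 4).
Iteration 5: rows with reply_to in {11} -> c8 (id 12, d 5).
Iteration 6: no rows with reply_to in {12}; recursion stops.
SUM(d) = 0 + 1 + 2 + 3 + 4 + 5 = 15.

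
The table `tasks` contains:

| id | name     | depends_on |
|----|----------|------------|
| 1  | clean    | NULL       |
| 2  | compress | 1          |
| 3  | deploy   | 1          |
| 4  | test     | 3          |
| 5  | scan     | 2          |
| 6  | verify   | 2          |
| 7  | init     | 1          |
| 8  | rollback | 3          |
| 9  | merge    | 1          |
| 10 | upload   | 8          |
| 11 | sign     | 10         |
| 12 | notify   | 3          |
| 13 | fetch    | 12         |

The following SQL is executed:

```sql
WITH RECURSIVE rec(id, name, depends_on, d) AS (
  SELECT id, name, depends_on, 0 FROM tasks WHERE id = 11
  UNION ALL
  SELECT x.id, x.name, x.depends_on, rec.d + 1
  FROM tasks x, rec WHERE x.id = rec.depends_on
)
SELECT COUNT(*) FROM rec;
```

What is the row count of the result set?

5

Base: id=11 (sign), depends_on=10, d 0.
Iteration 1: join on id=10 -> upload (id 10, depends_on=8, d 1).
Iteration 2: join on id=8 -> rollback (id 8, depends_on=3, d 2).
Iteration 3: join on id=3 -> deploy (id 3, depends_on=1, d 3).
Iteration 4: join on id=1 -> clean (id 1, depends_on=NULL, d 4).
Iteration 5: depends_on is NULL; no match; recursion stops.
Total rows emitted: 5.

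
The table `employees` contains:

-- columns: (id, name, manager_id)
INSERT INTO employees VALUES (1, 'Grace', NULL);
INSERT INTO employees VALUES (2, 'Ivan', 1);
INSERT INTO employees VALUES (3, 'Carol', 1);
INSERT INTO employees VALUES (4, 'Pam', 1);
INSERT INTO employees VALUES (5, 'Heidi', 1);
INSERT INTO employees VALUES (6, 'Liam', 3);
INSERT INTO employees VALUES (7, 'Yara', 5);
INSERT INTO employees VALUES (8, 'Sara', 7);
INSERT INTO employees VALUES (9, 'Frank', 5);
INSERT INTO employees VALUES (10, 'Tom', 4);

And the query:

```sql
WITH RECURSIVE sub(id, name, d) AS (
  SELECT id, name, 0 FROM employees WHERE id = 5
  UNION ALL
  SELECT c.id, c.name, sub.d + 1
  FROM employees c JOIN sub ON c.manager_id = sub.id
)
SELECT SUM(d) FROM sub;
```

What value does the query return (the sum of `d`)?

4

Base: id=5 (Heidi) at d 0.
Iteration 1: rows with manager_id in {5} -> Yara (id 7, d 1), Frank (id 9, d 1).
Iteration 2: rows with manager_id in {7,9} -> Sara (id 8, d 2).
Iteration 3: no rows with manager_id in {8}; recursion stops.
SUM(d) = 0 + 1 + 1 + 2 = 4.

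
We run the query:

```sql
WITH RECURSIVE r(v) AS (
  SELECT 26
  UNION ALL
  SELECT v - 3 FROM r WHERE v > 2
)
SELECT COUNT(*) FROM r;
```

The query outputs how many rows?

9

Base: v=26.
Iteration 1: 26 > 2 holds -> v = 26 - 3 = 23.
Iteration 2: 23 > 2 holds -> v = 23 - 3 = 20.
Iteration 3: 20 > 2 holds -> v = 20 - 3 = 17.
Iteration 4: 17 > 2 holds -> v = 17 - 3 = 14.
Iteration 5: 14 > 2 holds -> v = 14 - 3 = 11.
Iteration 6: 11 > 2 holds -> v = 11 - 3 = 8.
Iteration 7: 8 > 2 holds -> v = 8 - 3 = 5.
Iteration 8: 5 > 2 holds -> v = 5 - 3 = 2.
Iteration 9: 2 > 2 fails; recursion stops.
Total rows emitted: 9.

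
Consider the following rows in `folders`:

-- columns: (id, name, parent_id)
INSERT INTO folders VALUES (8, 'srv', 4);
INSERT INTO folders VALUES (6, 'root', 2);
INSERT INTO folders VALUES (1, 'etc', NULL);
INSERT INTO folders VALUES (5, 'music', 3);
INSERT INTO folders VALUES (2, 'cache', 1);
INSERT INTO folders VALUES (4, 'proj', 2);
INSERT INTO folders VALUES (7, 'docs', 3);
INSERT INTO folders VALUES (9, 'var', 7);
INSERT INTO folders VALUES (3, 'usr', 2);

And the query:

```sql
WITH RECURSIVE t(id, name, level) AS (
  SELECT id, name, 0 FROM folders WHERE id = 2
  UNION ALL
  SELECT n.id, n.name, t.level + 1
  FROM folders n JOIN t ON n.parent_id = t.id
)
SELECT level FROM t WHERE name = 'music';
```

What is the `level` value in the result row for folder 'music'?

2

Base: id=2 (cache) at level 0.
Iteration 1: rows with parent_id in {2} -> usr (id 3, level 1), proj (id 4, level 1), root (id 6, level 1).
Iteration 2: rows with parent_id in {3,4,6} -> music (id 5, level 2), docs (id 7, level 2), srv (id 8, level 2).
Iteration 3: rows with parent_id in {5,7,8} -> var (id 9, level 3).
Iteration 4: no rows with parent_id in {9}; recursion stops.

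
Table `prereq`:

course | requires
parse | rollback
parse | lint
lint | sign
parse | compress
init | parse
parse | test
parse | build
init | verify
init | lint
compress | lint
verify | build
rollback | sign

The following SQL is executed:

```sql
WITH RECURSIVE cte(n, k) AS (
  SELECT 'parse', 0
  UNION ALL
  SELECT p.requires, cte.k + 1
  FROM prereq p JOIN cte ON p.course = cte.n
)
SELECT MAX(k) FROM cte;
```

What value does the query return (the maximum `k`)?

Base: (parse, k=0).
Iteration 1: edges from {parse} -> (build, k=1), (compress, k=1), (lint, k=1), (rollback, k=1), (test, k=1).
Iteration 2: edges from {build,compress,lint,rollback,test} -> (lint, k=2), (sign, k=2) x2. [UNION ALL keeps all 3 new rows, including repeats]
Iteration 3: edges from {lint,sign} -> (sign, k=3).
Iteration 4: no outgoing edges from {sign}; recursion stops.
k values: 0, 1, 1, 1, 1, 1, 2, 2, 2, 3; the maximum is 3.

3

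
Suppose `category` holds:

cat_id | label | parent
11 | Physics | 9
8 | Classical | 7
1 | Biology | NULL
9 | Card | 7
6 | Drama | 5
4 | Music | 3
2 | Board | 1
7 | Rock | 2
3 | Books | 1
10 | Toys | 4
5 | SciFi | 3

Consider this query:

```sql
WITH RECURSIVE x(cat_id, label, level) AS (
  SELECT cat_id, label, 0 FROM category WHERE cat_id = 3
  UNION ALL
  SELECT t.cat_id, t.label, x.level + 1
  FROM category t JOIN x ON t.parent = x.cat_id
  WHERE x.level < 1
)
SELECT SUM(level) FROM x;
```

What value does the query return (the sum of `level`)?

Base: cat_id=3 (Books) at level 0.
Iteration 1: rows with parent in {3} -> Music (id 4, level 1), SciFi (id 5, level 1).
Iteration 2: level < 1 fails for all current rows; recursion stops.
SUM(level) = 0 + 1 + 1 = 2.

2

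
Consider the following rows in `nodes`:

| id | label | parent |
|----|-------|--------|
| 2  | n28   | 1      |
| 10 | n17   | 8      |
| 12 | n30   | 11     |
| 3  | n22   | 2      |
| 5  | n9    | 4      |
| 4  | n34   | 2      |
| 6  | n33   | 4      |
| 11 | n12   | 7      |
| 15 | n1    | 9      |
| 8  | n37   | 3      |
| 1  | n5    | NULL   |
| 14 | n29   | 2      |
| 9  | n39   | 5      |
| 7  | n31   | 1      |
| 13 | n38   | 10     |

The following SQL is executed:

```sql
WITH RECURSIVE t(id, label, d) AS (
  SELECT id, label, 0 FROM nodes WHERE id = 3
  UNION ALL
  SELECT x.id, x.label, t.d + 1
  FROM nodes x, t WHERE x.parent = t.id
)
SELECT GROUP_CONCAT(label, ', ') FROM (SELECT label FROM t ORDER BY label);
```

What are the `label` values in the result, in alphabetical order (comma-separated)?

n17, n22, n37, n38

Base: id=3 (n22) at d 0.
Iteration 1: rows with parent in {3} -> n37 (id 8, d 1).
Iteration 2: rows with parent in {8} -> n17 (id 10, d 2).
Iteration 3: rows with parent in {10} -> n38 (id 13, d 3).
Iteration 4: no rows with parent in {13}; recursion stops.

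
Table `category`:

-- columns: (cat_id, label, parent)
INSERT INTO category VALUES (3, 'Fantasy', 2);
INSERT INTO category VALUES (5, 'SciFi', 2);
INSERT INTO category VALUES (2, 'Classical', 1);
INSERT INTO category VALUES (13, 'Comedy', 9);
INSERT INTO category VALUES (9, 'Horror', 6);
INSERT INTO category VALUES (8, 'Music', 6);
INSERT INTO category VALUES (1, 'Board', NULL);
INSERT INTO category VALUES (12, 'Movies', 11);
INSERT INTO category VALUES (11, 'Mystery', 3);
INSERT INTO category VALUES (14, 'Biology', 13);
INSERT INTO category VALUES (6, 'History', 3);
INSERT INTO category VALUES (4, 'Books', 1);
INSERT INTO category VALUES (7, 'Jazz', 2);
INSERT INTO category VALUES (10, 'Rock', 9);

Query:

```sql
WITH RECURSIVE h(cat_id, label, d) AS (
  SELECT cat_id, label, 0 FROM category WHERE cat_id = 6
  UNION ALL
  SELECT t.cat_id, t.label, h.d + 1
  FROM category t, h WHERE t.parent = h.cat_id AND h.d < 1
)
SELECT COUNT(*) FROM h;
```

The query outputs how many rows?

3

Base: cat_id=6 (History) at d 0.
Iteration 1: rows with parent in {6} -> Music (id 8, d 1), Horror (id 9, d 1).
Iteration 2: d < 1 fails for all current rows; recursion stops.
Total rows emitted: 3.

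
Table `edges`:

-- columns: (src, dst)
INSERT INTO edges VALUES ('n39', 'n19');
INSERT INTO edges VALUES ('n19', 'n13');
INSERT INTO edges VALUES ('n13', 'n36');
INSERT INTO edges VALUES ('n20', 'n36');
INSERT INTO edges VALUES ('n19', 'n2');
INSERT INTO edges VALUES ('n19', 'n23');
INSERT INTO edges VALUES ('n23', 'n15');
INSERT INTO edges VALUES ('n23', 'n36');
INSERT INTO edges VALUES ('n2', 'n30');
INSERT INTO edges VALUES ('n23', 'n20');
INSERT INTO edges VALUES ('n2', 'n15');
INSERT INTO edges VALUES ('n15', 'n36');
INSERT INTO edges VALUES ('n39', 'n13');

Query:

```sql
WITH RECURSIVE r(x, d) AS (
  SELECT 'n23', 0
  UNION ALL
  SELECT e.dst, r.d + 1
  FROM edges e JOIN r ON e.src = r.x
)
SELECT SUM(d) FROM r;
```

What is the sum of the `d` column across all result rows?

7

Base: (n23, d=0).
Iteration 1: edges from {n23} -> (n15, d=1), (n20, d=1), (n36, d=1).
Iteration 2: edges from {n15,n20,n36} -> (n36, d=2) x2. [UNION ALL keeps all 2 new rows, including repeats]
Iteration 3: no outgoing edges from {n36}; recursion stops.
SUM(d) = 0 + 1 + 1 + 1 + 2 + 2 = 7.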